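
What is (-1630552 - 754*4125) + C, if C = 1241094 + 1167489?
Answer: -2332219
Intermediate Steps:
C = 2408583
(-1630552 - 754*4125) + C = (-1630552 - 754*4125) + 2408583 = (-1630552 - 3110250) + 2408583 = -4740802 + 2408583 = -2332219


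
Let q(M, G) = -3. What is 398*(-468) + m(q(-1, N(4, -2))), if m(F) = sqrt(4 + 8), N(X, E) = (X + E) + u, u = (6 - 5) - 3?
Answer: -186264 + 2*sqrt(3) ≈ -1.8626e+5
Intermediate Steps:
u = -2 (u = 1 - 3 = -2)
N(X, E) = -2 + E + X (N(X, E) = (X + E) - 2 = (E + X) - 2 = -2 + E + X)
m(F) = 2*sqrt(3) (m(F) = sqrt(12) = 2*sqrt(3))
398*(-468) + m(q(-1, N(4, -2))) = 398*(-468) + 2*sqrt(3) = -186264 + 2*sqrt(3)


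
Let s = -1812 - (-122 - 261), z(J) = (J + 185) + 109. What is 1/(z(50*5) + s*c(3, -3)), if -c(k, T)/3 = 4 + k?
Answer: 1/30553 ≈ 3.2730e-5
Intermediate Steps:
c(k, T) = -12 - 3*k (c(k, T) = -3*(4 + k) = -12 - 3*k)
z(J) = 294 + J (z(J) = (185 + J) + 109 = 294 + J)
s = -1429 (s = -1812 - 1*(-383) = -1812 + 383 = -1429)
1/(z(50*5) + s*c(3, -3)) = 1/((294 + 50*5) - 1429*(-12 - 3*3)) = 1/((294 + 250) - 1429*(-12 - 9)) = 1/(544 - 1429*(-21)) = 1/(544 + 30009) = 1/30553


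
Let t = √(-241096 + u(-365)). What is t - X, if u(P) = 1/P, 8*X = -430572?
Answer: 107643/2 + I*√32120014965/365 ≈ 53822.0 + 491.02*I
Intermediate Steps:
X = -107643/2 (X = (⅛)*(-430572) = -107643/2 ≈ -53822.)
t = I*√32120014965/365 (t = √(-241096 + 1/(-365)) = √(-241096 - 1/365) = √(-88000041/365) = I*√32120014965/365 ≈ 491.02*I)
t - X = I*√32120014965/365 - 1*(-107643/2) = I*√32120014965/365 + 107643/2 = 107643/2 + I*√32120014965/365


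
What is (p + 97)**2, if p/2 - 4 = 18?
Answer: 19881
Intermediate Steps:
p = 44 (p = 8 + 2*18 = 8 + 36 = 44)
(p + 97)**2 = (44 + 97)**2 = 141**2 = 19881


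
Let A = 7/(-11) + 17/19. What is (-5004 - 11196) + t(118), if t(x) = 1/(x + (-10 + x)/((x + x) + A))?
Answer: -47378300911/2924588 ≈ -16200.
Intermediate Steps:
A = 54/209 (A = 7*(-1/11) + 17*(1/19) = -7/11 + 17/19 = 54/209 ≈ 0.25837)
t(x) = 1/(x + (-10 + x)/(54/209 + 2*x)) (t(x) = 1/(x + (-10 + x)/((x + x) + 54/209)) = 1/(x + (-10 + x)/(2*x + 54/209)) = 1/(x + (-10 + x)/(54/209 + 2*x)))
(-5004 - 11196) + t(118) = (-5004 - 11196) + 2*(27 + 209*118)/(-2090 + 263*118 + 418*118²) = -16200 + 2*(27 + 24662)/(-2090 + 31034 + 418*13924) = -16200 + 2*24689/(-2090 + 31034 + 5820232) = -16200 + 2*24689/5849176 = -16200 + 2*(1/5849176)*24689 = -16200 + 24689/2924588 = -47378300911/2924588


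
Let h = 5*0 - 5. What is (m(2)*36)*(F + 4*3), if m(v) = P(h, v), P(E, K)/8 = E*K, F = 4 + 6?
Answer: -63360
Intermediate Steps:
F = 10
h = -5 (h = 0 - 5 = -5)
P(E, K) = 8*E*K (P(E, K) = 8*(E*K) = 8*E*K)
m(v) = -40*v (m(v) = 8*(-5)*v = -40*v)
(m(2)*36)*(F + 4*3) = (-40*2*36)*(10 + 4*3) = (-80*36)*(10 + 12) = -2880*22 = -63360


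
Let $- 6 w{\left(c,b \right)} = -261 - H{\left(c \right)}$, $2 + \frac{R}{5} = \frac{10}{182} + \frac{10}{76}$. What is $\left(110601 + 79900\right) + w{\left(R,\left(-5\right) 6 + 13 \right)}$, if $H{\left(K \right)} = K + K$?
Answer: $\frac{988338644}{5187} \approx 1.9054 \cdot 10^{5}$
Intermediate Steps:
$H{\left(K \right)} = 2 K$
$R = - \frac{31355}{3458}$ ($R = -10 + 5 \left(\frac{10}{182} + \frac{10}{76}\right) = -10 + 5 \left(10 \cdot \frac{1}{182} + 10 \cdot \frac{1}{76}\right) = -10 + 5 \left(\frac{5}{91} + \frac{5}{38}\right) = -10 + 5 \cdot \frac{645}{3458} = -10 + \frac{3225}{3458} = - \frac{31355}{3458} \approx -9.0674$)
$w{\left(c,b \right)} = \frac{87}{2} + \frac{c}{3}$ ($w{\left(c,b \right)} = - \frac{-261 - 2 c}{6} = \frac{87}{2} + \frac{c}{3}$)
$\left(110601 + 79900\right) + w{\left(R,\left(-5\right) 6 + 13 \right)} = \left(110601 + 79900\right) + \left(\frac{87}{2} + \frac{1}{3} \left(- \frac{31355}{3458}\right)\right) = 190501 + \left(\frac{87}{2} - \frac{31355}{10374}\right) = 190501 + \frac{209957}{5187} = \frac{988338644}{5187}$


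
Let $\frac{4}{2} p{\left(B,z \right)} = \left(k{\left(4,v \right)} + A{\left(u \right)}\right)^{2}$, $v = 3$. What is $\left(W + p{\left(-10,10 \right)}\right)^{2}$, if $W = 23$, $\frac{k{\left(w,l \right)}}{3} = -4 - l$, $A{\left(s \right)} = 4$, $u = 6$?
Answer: $\frac{112225}{4} \approx 28056.0$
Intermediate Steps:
$k{\left(w,l \right)} = -12 - 3 l$ ($k{\left(w,l \right)} = 3 \left(-4 - l\right) = -12 - 3 l$)
$p{\left(B,z \right)} = \frac{289}{2}$ ($p{\left(B,z \right)} = \frac{\left(\left(-12 - 9\right) + 4\right)^{2}}{2} = \frac{\left(-21 + 4\right)^{2}}{2} = \frac{\left(-17\right)^{2}}{2} = \frac{1}{2} \cdot 289 = \frac{289}{2}$)
$\left(W + p{\left(-10,10 \right)}\right)^{2} = \left(23 + \frac{289}{2}\right)^{2} = \left(\frac{335}{2}\right)^{2} = \frac{112225}{4}$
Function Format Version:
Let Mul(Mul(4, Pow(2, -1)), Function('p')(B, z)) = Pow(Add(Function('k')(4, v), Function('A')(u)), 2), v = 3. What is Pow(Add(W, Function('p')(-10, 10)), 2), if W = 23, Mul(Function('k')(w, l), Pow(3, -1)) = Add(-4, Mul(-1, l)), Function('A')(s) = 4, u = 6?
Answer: Rational(112225, 4) ≈ 28056.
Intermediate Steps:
Function('k')(w, l) = Add(-12, Mul(-3, l)) (Function('k')(w, l) = Mul(3, Add(-4, Mul(-1, l))) = Add(-12, Mul(-3, l)))
Function('p')(B, z) = Rational(289, 2) (Function('p')(B, z) = Mul(Rational(1, 2), Pow(Add(Add(-12, Mul(-3, 3)), 4), 2)) = Mul(Rational(1, 2), Pow(Add(Add(-12, -9), 4), 2)) = Mul(Rational(1, 2), Pow(Add(-21, 4), 2)) = Mul(Rational(1, 2), Pow(-17, 2)) = Mul(Rational(1, 2), 289) = Rational(289, 2))
Pow(Add(W, Function('p')(-10, 10)), 2) = Pow(Add(23, Rational(289, 2)), 2) = Pow(Rational(335, 2), 2) = Rational(112225, 4)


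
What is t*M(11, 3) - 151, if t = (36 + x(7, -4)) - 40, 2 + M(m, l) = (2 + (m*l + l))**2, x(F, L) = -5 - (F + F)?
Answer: -33317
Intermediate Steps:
x(F, L) = -5 - 2*F
M(m, l) = -2 + (2 + l + l*m)**2 (M(m, l) = -2 + (2 + (m*l + l))**2 = -2 + (2 + (l*m + l))**2 = -2 + (2 + (l + l*m))**2 = -2 + (2 + l + l*m)**2)
t = -23 (t = (36 + (-5 - 2*7)) - 40 = (36 + (-5 - 14)) - 40 = (36 - 19) - 40 = 17 - 40 = -23)
t*M(11, 3) - 151 = -23*(-2 + (2 + 3 + 3*11)**2) - 151 = -23*(-2 + (2 + 3 + 33)**2) - 151 = -23*(-2 + 38**2) - 151 = -23*(-2 + 1444) - 151 = -23*1442 - 151 = -33166 - 151 = -33317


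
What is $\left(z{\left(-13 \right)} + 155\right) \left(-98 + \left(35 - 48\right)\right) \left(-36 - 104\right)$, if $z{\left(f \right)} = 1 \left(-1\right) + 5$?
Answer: $2470860$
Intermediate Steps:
$z{\left(f \right)} = 4$ ($z{\left(f \right)} = -1 + 5 = 4$)
$\left(z{\left(-13 \right)} + 155\right) \left(-98 + \left(35 - 48\right)\right) \left(-36 - 104\right) = \left(4 + 155\right) \left(-98 + \left(35 - 48\right)\right) \left(-36 - 104\right) = 159 \left(-98 - 13\right) \left(-140\right) = 159 \left(\left(-111\right) \left(-140\right)\right) = 159 \cdot 15540 = 2470860$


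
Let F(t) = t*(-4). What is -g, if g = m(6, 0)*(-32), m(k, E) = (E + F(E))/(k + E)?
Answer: 0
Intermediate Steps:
F(t) = -4*t
m(k, E) = -3*E/(E + k) (m(k, E) = (E - 4*E)/(k + E) = (-3*E)/(E + k) = -3*E/(E + k))
g = 0 (g = -3*0/(0 + 6)*(-32) = -3*0/6*(-32) = -3*0*1/6*(-32) = 0*(-32) = 0)
-g = -1*0 = 0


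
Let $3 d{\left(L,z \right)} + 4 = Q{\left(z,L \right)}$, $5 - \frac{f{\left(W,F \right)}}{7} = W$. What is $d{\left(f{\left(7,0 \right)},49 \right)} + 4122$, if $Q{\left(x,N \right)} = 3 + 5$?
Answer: $\frac{12370}{3} \approx 4123.3$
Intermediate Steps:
$f{\left(W,F \right)} = 35 - 7 W$
$Q{\left(x,N \right)} = 8$
$d{\left(L,z \right)} = \frac{4}{3}$ ($d{\left(L,z \right)} = - \frac{4}{3} + \frac{1}{3} \cdot 8 = - \frac{4}{3} + \frac{8}{3} = \frac{4}{3}$)
$d{\left(f{\left(7,0 \right)},49 \right)} + 4122 = \frac{4}{3} + 4122 = \frac{12370}{3}$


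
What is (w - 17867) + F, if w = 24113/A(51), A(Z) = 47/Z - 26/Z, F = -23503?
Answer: 120331/7 ≈ 17190.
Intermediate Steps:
A(Z) = 21/Z
w = 409921/7 (w = 24113/((21/51)) = 24113/((21*(1/51))) = 24113/(7/17) = 24113*(17/7) = 409921/7 ≈ 58560.)
(w - 17867) + F = (409921/7 - 17867) - 23503 = 284852/7 - 23503 = 120331/7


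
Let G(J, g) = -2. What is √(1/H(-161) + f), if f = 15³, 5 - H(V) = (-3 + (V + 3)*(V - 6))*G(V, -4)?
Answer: √9398627291146/52771 ≈ 58.095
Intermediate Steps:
H(V) = -1 + 2*(-6 + V)*(3 + V) (H(V) = 5 - (-3 + (V + 3)*(V - 6))*(-2) = 5 - (-3 + (3 + V)*(-6 + V))*(-2) = 5 - (-3 + (-6 + V)*(3 + V))*(-2) = 5 - (6 - 2*(-6 + V)*(3 + V)) = 5 + (-6 + 2*(-6 + V)*(3 + V)) = -1 + 2*(-6 + V)*(3 + V))
f = 3375
√(1/H(-161) + f) = √(1/(-37 - 6*(-161) + 2*(-161)²) + 3375) = √(1/(-37 + 966 + 2*25921) + 3375) = √(1/(-37 + 966 + 51842) + 3375) = √(1/52771 + 3375) = √(178102126/52771) = √9398627291146/52771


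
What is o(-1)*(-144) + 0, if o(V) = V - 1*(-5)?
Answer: -576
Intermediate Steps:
o(V) = 5 + V (o(V) = V + 5 = 5 + V)
o(-1)*(-144) + 0 = (5 - 1)*(-144) + 0 = 4*(-144) + 0 = -576 + 0 = -576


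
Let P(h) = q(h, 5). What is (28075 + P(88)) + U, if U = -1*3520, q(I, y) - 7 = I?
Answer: 24650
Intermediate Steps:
q(I, y) = 7 + I
P(h) = 7 + h
U = -3520
(28075 + P(88)) + U = (28075 + (7 + 88)) - 3520 = (28075 + 95) - 3520 = 28170 - 3520 = 24650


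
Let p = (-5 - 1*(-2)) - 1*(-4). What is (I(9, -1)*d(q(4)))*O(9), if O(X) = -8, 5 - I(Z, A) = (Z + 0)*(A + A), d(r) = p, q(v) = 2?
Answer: -184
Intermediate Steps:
p = 1 (p = (-5 + 2) + 4 = -3 + 4 = 1)
d(r) = 1
I(Z, A) = 5 - 2*A*Z (I(Z, A) = 5 - (Z + 0)*(A + A) = 5 - Z*2*A = 5 - 2*A*Z)
(I(9, -1)*d(q(4)))*O(9) = ((5 - 2*(-1)*9)*1)*(-8) = ((5 + 18)*1)*(-8) = (23*1)*(-8) = 23*(-8) = -184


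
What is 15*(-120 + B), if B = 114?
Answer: -90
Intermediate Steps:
15*(-120 + B) = 15*(-120 + 114) = 15*(-6) = -90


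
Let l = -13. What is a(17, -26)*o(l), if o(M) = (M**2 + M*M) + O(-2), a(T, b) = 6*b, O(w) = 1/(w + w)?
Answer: -52689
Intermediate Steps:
O(w) = 1/(2*w)
o(M) = -1/4 + 2*M**2 (o(M) = (M**2 + M*M) + (1/2)/(-2) = (M**2 + M**2) + (1/2)*(-1/2) = 2*M**2 - 1/4 = -1/4 + 2*M**2)
a(17, -26)*o(l) = (6*(-26))*(-1/4 + 2*(-13)**2) = -156*(-1/4 + 2*169) = -156*(-1/4 + 338) = -156*1351/4 = -52689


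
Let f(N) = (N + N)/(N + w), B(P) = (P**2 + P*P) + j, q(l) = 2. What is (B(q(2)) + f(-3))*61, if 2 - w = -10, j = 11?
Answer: 3355/3 ≈ 1118.3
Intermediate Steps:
w = 12 (w = 2 - 1*(-10) = 2 + 10 = 12)
B(P) = 11 + 2*P**2 (B(P) = (P**2 + P*P) + 11 = (P**2 + P**2) + 11 = 2*P**2 + 11 = 11 + 2*P**2)
f(N) = 2*N/(12 + N) (f(N) = (N + N)/(N + 12) = (2*N)/(12 + N) = 2*N/(12 + N))
(B(q(2)) + f(-3))*61 = ((11 + 2*2**2) + 2*(-3)/(12 - 3))*61 = ((11 + 2*4) + 2*(-3)/9)*61 = ((11 + 8) + 2*(-3)*(1/9))*61 = (19 - 2/3)*61 = (55/3)*61 = 3355/3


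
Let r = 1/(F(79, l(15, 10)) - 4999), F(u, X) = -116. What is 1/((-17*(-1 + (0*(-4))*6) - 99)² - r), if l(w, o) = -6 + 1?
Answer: 5115/34393261 ≈ 0.00014872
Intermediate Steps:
l(w, o) = -5
r = -1/5115 (r = 1/(-116 - 4999) = 1/(-5115) = -1/5115 ≈ -0.00019550)
1/((-17*(-1 + (0*(-4))*6) - 99)² - r) = 1/((-17*(-1 + (0*(-4))*6) - 99)² - 1*(-1/5115)) = 1/((-17*(-1 + 0*6) - 99)² + 1/5115) = 1/((-17*(-1 + 0) - 99)² + 1/5115) = 1/((-17*(-1) - 99)² + 1/5115) = 1/((17 - 99)² + 1/5115) = 1/((-82)² + 1/5115) = 1/(6724 + 1/5115) = 1/(34393261/5115) = 5115/34393261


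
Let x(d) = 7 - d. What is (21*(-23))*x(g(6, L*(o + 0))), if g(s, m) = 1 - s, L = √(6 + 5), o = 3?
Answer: -5796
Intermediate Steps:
L = √11 ≈ 3.3166
(21*(-23))*x(g(6, L*(o + 0))) = (21*(-23))*(7 - (1 - 1*6)) = -483*(7 - (1 - 6)) = -483*(7 - 1*(-5)) = -483*(7 + 5) = -483*12 = -5796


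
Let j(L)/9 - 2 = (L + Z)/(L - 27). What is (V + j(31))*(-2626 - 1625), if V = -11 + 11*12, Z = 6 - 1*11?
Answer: -1679145/2 ≈ -8.3957e+5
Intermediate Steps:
Z = -5 (Z = 6 - 11 = -5)
V = 121 (V = -11 + 132 = 121)
j(L) = 18 + 9*(-5 + L)/(-27 + L) (j(L) = 18 + 9*((L - 5)/(L - 27)) = 18 + 9*((-5 + L)/(-27 + L)) = 18 + 9*(-5 + L)/(-27 + L))
(V + j(31))*(-2626 - 1625) = (121 + 9*(-59 + 3*31)/(-27 + 31))*(-2626 - 1625) = (121 + 9*(-59 + 93)/4)*(-4251) = (121 + 9*(¼)*34)*(-4251) = (121 + 153/2)*(-4251) = (395/2)*(-4251) = -1679145/2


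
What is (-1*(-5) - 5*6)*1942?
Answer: -48550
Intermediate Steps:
(-1*(-5) - 5*6)*1942 = (5 - 30)*1942 = -25*1942 = -48550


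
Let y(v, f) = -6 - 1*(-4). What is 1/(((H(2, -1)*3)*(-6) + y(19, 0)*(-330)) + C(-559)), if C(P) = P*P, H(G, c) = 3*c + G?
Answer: 1/313159 ≈ 3.1933e-6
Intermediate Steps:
H(G, c) = G + 3*c
y(v, f) = -2 (y(v, f) = -6 + 4 = -2)
C(P) = P**2
1/(((H(2, -1)*3)*(-6) + y(19, 0)*(-330)) + C(-559)) = 1/((((2 + 3*(-1))*3)*(-6) - 2*(-330)) + (-559)**2) = 1/((((2 - 3)*3)*(-6) + 660) + 312481) = 1/((-1*3*(-6) + 660) + 312481) = 1/((-3*(-6) + 660) + 312481) = 1/((18 + 660) + 312481) = 1/(678 + 312481) = 1/313159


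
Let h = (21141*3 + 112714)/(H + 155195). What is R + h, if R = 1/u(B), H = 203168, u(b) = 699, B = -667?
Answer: 123478126/250495737 ≈ 0.49294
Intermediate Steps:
h = 176137/358363 (h = (21141*3 + 112714)/(203168 + 155195) = (63423 + 112714)/358363 = 176137*(1/358363) = 176137/358363 ≈ 0.49150)
R = 1/699 ≈ 0.0014306
R + h = 1/699 + 176137/358363 = 123478126/250495737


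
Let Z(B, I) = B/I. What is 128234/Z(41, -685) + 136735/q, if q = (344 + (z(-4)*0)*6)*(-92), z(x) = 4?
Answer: -120868482785/56416 ≈ -2.1425e+6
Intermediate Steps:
q = -31648 (q = (344 + (4*0)*6)*(-92) = (344 + 0*6)*(-92) = (344 + 0)*(-92) = 344*(-92) = -31648)
128234/Z(41, -685) + 136735/q = 128234/((41/(-685))) + 136735/(-31648) = 128234/((41*(-1/685))) + 136735*(-1/31648) = 128234/(-41/685) - 5945/1376 = 128234*(-685/41) - 5945/1376 = -87840290/41 - 5945/1376 = -120868482785/56416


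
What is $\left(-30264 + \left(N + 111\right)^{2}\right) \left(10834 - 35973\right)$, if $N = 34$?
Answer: $232259221$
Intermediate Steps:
$\left(-30264 + \left(N + 111\right)^{2}\right) \left(10834 - 35973\right) = \left(-30264 + \left(34 + 111\right)^{2}\right) \left(10834 - 35973\right) = \left(-30264 + 145^{2}\right) \left(-25139\right) = \left(-30264 + 21025\right) \left(-25139\right) = \left(-9239\right) \left(-25139\right) = 232259221$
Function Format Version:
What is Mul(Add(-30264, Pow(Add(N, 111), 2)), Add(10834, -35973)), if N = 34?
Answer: 232259221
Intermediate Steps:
Mul(Add(-30264, Pow(Add(N, 111), 2)), Add(10834, -35973)) = Mul(Add(-30264, Pow(Add(34, 111), 2)), Add(10834, -35973)) = Mul(Add(-30264, Pow(145, 2)), -25139) = Mul(Add(-30264, 21025), -25139) = Mul(-9239, -25139) = 232259221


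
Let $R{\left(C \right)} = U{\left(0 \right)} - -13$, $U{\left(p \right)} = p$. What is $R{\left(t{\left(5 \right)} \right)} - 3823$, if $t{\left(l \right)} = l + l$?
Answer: $-3810$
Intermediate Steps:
$t{\left(l \right)} = 2 l$
$R{\left(C \right)} = 13$ ($R{\left(C \right)} = 0 - -13 = 0 + 13 = 13$)
$R{\left(t{\left(5 \right)} \right)} - 3823 = 13 - 3823 = -3810$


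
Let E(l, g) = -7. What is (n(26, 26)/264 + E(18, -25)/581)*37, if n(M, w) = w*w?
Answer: 516557/5478 ≈ 94.297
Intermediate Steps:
n(M, w) = w²
(n(26, 26)/264 + E(18, -25)/581)*37 = (26²/264 - 7/581)*37 = (676*(1/264) - 7*1/581)*37 = (169/66 - 1/83)*37 = (13961/5478)*37 = 516557/5478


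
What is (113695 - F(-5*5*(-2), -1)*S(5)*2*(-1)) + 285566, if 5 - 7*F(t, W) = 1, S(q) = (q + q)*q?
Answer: 2795227/7 ≈ 3.9932e+5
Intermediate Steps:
S(q) = 2*q² (S(q) = (2*q)*q = 2*q²)
F(t, W) = 4/7 (F(t, W) = 5/7 - ⅐*1 = 5/7 - ⅐ = 4/7)
(113695 - F(-5*5*(-2), -1)*S(5)*2*(-1)) + 285566 = (113695 - 4*(2*5²)/7*2*(-1)) + 285566 = (113695 - 4*(2*25)/7*(-2)) + 285566 = (113695 - (4/7)*50*(-2)) + 285566 = (113695 - 200*(-2)/7) + 285566 = (113695 - 1*(-400/7)) + 285566 = (113695 + 400/7) + 285566 = 796265/7 + 285566 = 2795227/7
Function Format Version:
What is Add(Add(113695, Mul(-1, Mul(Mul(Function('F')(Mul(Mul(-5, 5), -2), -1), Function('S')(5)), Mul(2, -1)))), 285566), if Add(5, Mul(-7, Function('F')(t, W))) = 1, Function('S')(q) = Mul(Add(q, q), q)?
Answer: Rational(2795227, 7) ≈ 3.9932e+5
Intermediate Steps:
Function('S')(q) = Mul(2, Pow(q, 2)) (Function('S')(q) = Mul(Mul(2, q), q) = Mul(2, Pow(q, 2)))
Function('F')(t, W) = Rational(4, 7) (Function('F')(t, W) = Add(Rational(5, 7), Mul(Rational(-1, 7), 1)) = Add(Rational(5, 7), Rational(-1, 7)) = Rational(4, 7))
Add(Add(113695, Mul(-1, Mul(Mul(Function('F')(Mul(Mul(-5, 5), -2), -1), Function('S')(5)), Mul(2, -1)))), 285566) = Add(Add(113695, Mul(-1, Mul(Mul(Rational(4, 7), Mul(2, Pow(5, 2))), Mul(2, -1)))), 285566) = Add(Add(113695, Mul(-1, Mul(Mul(Rational(4, 7), Mul(2, 25)), -2))), 285566) = Add(Add(113695, Mul(-1, Mul(Mul(Rational(4, 7), 50), -2))), 285566) = Add(Add(113695, Mul(-1, Mul(Rational(200, 7), -2))), 285566) = Add(Add(113695, Mul(-1, Rational(-400, 7))), 285566) = Add(Add(113695, Rational(400, 7)), 285566) = Add(Rational(796265, 7), 285566) = Rational(2795227, 7)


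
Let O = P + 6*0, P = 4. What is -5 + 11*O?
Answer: 39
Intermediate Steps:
O = 4 (O = 4 + 6*0 = 4 + 0 = 4)
-5 + 11*O = -5 + 11*4 = -5 + 44 = 39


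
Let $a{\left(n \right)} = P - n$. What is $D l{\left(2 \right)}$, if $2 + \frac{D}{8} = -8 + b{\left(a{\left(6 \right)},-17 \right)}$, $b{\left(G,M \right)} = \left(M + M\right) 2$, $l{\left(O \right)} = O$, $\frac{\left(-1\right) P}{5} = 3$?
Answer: $-1248$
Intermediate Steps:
$P = -15$ ($P = \left(-5\right) 3 = -15$)
$a{\left(n \right)} = -15 - n$
$b{\left(G,M \right)} = 4 M$ ($b{\left(G,M \right)} = 2 M 2 = 4 M$)
$D = -624$ ($D = -16 + 8 \left(-8 + 4 \left(-17\right)\right) = -16 + 8 \left(-8 - 68\right) = -16 + 8 \left(-76\right) = -16 - 608 = -624$)
$D l{\left(2 \right)} = \left(-624\right) 2 = -1248$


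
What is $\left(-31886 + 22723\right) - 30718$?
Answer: $-39881$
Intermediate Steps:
$\left(-31886 + 22723\right) - 30718 = -9163 - 30718 = -39881$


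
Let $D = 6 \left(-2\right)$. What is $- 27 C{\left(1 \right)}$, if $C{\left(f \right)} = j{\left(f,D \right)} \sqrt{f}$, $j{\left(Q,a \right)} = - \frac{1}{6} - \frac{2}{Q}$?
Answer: $\frac{117}{2} \approx 58.5$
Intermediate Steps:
$D = -12$
$j{\left(Q,a \right)} = - \frac{1}{6} - \frac{2}{Q}$ ($j{\left(Q,a \right)} = \left(-1\right) \frac{1}{6} - \frac{2}{Q} = - \frac{1}{6} - \frac{2}{Q}$)
$C{\left(f \right)} = \frac{-12 - f}{6 \sqrt{f}}$ ($C{\left(f \right)} = \frac{-12 - f}{6 f} \sqrt{f} = \frac{-12 - f}{6 \sqrt{f}}$)
$- 27 C{\left(1 \right)} = - 27 \frac{-12 - 1}{6 \cdot 1} = - 27 \cdot \frac{1}{6} \cdot 1 \left(-12 - 1\right) = - 27 \cdot \frac{1}{6} \cdot 1 \left(-13\right) = \left(-27\right) \left(- \frac{13}{6}\right) = \frac{117}{2}$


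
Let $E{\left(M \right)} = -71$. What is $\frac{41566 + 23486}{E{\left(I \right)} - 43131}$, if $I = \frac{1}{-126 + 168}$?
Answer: $- \frac{32526}{21601} \approx -1.5058$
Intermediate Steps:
$I = \frac{1}{42} \approx 0.02381$
$\frac{41566 + 23486}{E{\left(I \right)} - 43131} = \frac{41566 + 23486}{-71 - 43131} = \frac{65052}{-43202} = 65052 \left(- \frac{1}{43202}\right) = - \frac{32526}{21601}$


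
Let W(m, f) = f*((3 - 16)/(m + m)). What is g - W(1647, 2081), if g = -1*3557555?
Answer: -11718559117/3294 ≈ -3.5575e+6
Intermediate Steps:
g = -3557555
W(m, f) = -13*f/(2*m) (W(m, f) = f*(-13*1/(2*m)) = f*(-13/(2*m)) = -13*f/(2*m))
g - W(1647, 2081) = -3557555 - (-13)*2081/(2*1647) = -3557555 - 1*(-27053/3294) = -3557555 + 27053/3294 = -11718559117/3294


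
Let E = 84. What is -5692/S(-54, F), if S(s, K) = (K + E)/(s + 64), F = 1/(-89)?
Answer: -1013176/1495 ≈ -677.71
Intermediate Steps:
F = -1/89 ≈ -0.011236
S(s, K) = (84 + K)/(64 + s) (S(s, K) = (K + 84)/(s + 64) = (84 + K)/(64 + s))
-5692/S(-54, F) = -5692*(64 - 54)/(84 - 1/89) = -5692/((7475/89)/10) = -5692/((⅒)*(7475/89)) = -5692/1495/178 = -5692*178/1495 = -1013176/1495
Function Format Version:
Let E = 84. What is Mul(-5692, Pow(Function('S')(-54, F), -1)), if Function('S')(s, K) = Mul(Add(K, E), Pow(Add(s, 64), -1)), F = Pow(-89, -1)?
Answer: Rational(-1013176, 1495) ≈ -677.71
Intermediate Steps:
F = Rational(-1, 89) ≈ -0.011236
Function('S')(s, K) = Mul(Pow(Add(64, s), -1), Add(84, K)) (Function('S')(s, K) = Mul(Add(K, 84), Pow(Add(s, 64), -1)) = Mul(Add(84, K), Pow(Add(64, s), -1)) = Mul(Pow(Add(64, s), -1), Add(84, K)))
Mul(-5692, Pow(Function('S')(-54, F), -1)) = Mul(-5692, Pow(Mul(Pow(Add(64, -54), -1), Add(84, Rational(-1, 89))), -1)) = Mul(-5692, Pow(Mul(Pow(10, -1), Rational(7475, 89)), -1)) = Mul(-5692, Pow(Mul(Rational(1, 10), Rational(7475, 89)), -1)) = Mul(-5692, Pow(Rational(1495, 178), -1)) = Mul(-5692, Rational(178, 1495)) = Rational(-1013176, 1495)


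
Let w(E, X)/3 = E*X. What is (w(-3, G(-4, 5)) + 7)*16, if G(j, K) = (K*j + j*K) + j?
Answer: 6448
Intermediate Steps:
G(j, K) = j + 2*K*j (G(j, K) = (K*j + K*j) + j = 2*K*j + j = j + 2*K*j)
w(E, X) = 3*E*X (w(E, X) = 3*(E*X) = 3*E*X)
(w(-3, G(-4, 5)) + 7)*16 = (3*(-3)*(-4*(1 + 2*5)) + 7)*16 = (3*(-3)*(-4*(1 + 10)) + 7)*16 = (3*(-3)*(-4*11) + 7)*16 = (3*(-3)*(-44) + 7)*16 = (396 + 7)*16 = 403*16 = 6448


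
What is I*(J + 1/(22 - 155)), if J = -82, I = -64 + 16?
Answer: 523536/133 ≈ 3936.4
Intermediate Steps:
I = -48
I*(J + 1/(22 - 155)) = -48*(-82 + 1/(22 - 155)) = -48*(-82 + 1/(-133)) = -48*(-82 - 1/133) = -48*(-10907/133) = 523536/133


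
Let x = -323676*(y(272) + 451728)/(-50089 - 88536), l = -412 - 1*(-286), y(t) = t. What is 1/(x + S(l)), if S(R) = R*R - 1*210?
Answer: 1109/1187786010 ≈ 9.3367e-7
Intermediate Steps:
l = -126 (l = -412 + 286 = -126)
S(R) = -210 + R² (S(R) = R² - 210 = -210 + R²)
x = 1170412416/1109 (x = -323676*(272 + 451728)/(-50089 - 88536) = -323676/((-138625/452000)) = -323676/((-138625*1/452000)) = -323676/(-1109/3616) = -323676*(-3616/1109) = 1170412416/1109 ≈ 1.0554e+6)
1/(x + S(l)) = 1/(1170412416/1109 + (-210 + (-126)²)) = 1/(1170412416/1109 + (-210 + 15876)) = 1/(1170412416/1109 + 15666) = 1/(1187786010/1109) = 1109/1187786010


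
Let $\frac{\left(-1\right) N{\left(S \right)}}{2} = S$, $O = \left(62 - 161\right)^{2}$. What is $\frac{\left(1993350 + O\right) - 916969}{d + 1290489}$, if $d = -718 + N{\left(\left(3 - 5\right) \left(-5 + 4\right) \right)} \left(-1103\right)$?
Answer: $\frac{1086182}{1294183} \approx 0.83928$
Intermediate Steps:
$O = 9801$ ($O = \left(-99\right)^{2} = 9801$)
$N{\left(S \right)} = - 2 S$
$d = 3694$ ($d = -718 + - 2 \left(3 - 5\right) \left(-5 + 4\right) \left(-1103\right) = -718 + - 2 \left(\left(-2\right) \left(-1\right)\right) \left(-1103\right) = -718 + \left(-2\right) 2 \left(-1103\right) = -718 - -4412 = -718 + 4412 = 3694$)
$\frac{\left(1993350 + O\right) - 916969}{d + 1290489} = \frac{\left(1993350 + 9801\right) - 916969}{3694 + 1290489} = \frac{2003151 - 916969}{1294183} = 1086182 \cdot \frac{1}{1294183} = \frac{1086182}{1294183}$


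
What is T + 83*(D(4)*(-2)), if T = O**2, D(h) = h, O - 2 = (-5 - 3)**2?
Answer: 3692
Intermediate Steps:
O = 66 (O = 2 + (-5 - 3)**2 = 2 + (-8)**2 = 2 + 64 = 66)
T = 4356 (T = 66**2 = 4356)
T + 83*(D(4)*(-2)) = 4356 + 83*(4*(-2)) = 4356 + 83*(-8) = 4356 - 664 = 3692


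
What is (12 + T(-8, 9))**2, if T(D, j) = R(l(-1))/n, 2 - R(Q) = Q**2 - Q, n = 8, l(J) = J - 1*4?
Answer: 289/4 ≈ 72.250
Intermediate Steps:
l(J) = -4 + J (l(J) = J - 4 = -4 + J)
R(Q) = 2 + Q - Q**2 (R(Q) = 2 - (Q**2 - Q) = 2 + (Q - Q**2) = 2 + Q - Q**2)
T(D, j) = -7/2 (T(D, j) = (2 + (-4 - 1) - (-4 - 1)**2)/8 = (2 - 5 - 1*(-5)**2)*(1/8) = (2 - 5 - 1*25)*(1/8) = (2 - 5 - 25)*(1/8) = -28*1/8 = -7/2)
(12 + T(-8, 9))**2 = (12 - 7/2)**2 = (17/2)**2 = 289/4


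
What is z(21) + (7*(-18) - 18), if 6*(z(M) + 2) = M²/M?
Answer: -285/2 ≈ -142.50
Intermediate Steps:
z(M) = -2 + M/6 (z(M) = -2 + (M²/M)/6 = -2 + M/6)
z(21) + (7*(-18) - 18) = (-2 + (⅙)*21) + (7*(-18) - 18) = (-2 + 7/2) + (-126 - 18) = 3/2 - 144 = -285/2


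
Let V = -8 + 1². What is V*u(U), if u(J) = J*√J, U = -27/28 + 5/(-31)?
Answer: 977*I*√212009/53816 ≈ 8.3591*I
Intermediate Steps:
U = -977/868 (U = -27*1/28 + 5*(-1/31) = -27/28 - 5/31 = -977/868 ≈ -1.1256)
u(J) = J^(3/2)
V = -7 (V = -8 + 1 = -7)
V*u(U) = -(-977)*I*√212009/53816 = 977*I*√212009/53816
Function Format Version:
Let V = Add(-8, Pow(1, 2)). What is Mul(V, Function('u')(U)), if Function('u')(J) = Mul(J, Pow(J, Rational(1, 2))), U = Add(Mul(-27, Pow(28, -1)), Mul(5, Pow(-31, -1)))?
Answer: Mul(Rational(977, 53816), I, Pow(212009, Rational(1, 2))) ≈ Mul(8.3591, I)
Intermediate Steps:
U = Rational(-977, 868) (U = Add(Mul(-27, Rational(1, 28)), Mul(5, Rational(-1, 31))) = Add(Rational(-27, 28), Rational(-5, 31)) = Rational(-977, 868) ≈ -1.1256)
Function('u')(J) = Pow(J, Rational(3, 2))
V = -7 (V = Add(-8, 1) = -7)
Mul(V, Function('u')(U)) = Mul(-7, Pow(Rational(-977, 868), Rational(3, 2))) = Mul(-7, Mul(Rational(-977, 376712), I, Pow(212009, Rational(1, 2)))) = Mul(Rational(977, 53816), I, Pow(212009, Rational(1, 2)))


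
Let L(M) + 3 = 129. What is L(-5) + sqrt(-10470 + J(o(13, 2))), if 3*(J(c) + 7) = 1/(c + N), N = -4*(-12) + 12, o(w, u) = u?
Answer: 126 + I*sqrt(362462106)/186 ≈ 126.0 + 102.36*I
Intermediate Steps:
N = 60 (N = 48 + 12 = 60)
L(M) = 126 (L(M) = -3 + 129 = 126)
J(c) = -7 + 1/(3*(60 + c)) (J(c) = -7 + 1/(3*(c + 60)) = -7 + 1/(3*(60 + c)))
L(-5) + sqrt(-10470 + J(o(13, 2))) = 126 + sqrt(-10470 + (-1259 - 21*2)/(3*(60 + 2))) = 126 + sqrt(-10470 + (1/3)*(-1259 - 42)/62) = 126 + sqrt(-10470 + (1/3)*(1/62)*(-1301)) = 126 + sqrt(-10470 - 1301/186) = 126 + sqrt(-1948721/186) = 126 + I*sqrt(362462106)/186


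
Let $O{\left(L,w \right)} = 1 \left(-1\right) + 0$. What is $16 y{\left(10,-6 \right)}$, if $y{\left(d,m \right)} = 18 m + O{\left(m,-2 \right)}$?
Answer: $-1744$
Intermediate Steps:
$O{\left(L,w \right)} = -1$ ($O{\left(L,w \right)} = -1 + 0 = -1$)
$y{\left(d,m \right)} = -1 + 18 m$ ($y{\left(d,m \right)} = 18 m - 1 = -1 + 18 m$)
$16 y{\left(10,-6 \right)} = 16 \left(-1 + 18 \left(-6\right)\right) = 16 \left(-1 - 108\right) = 16 \left(-109\right) = -1744$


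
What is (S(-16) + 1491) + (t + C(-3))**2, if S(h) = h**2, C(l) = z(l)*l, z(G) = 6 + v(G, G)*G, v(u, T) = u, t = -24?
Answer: 6508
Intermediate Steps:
z(G) = 6 + G**2 (z(G) = 6 + G*G = 6 + G**2)
C(l) = l*(6 + l**2) (C(l) = (6 + l**2)*l = l*(6 + l**2))
(S(-16) + 1491) + (t + C(-3))**2 = ((-16)**2 + 1491) + (-24 - 3*(6 + (-3)**2))**2 = (256 + 1491) + (-24 - 3*(6 + 9))**2 = 1747 + (-24 - 3*15)**2 = 1747 + (-24 - 45)**2 = 1747 + (-69)**2 = 1747 + 4761 = 6508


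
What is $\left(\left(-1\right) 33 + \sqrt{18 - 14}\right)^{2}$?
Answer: $961$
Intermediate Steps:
$\left(\left(-1\right) 33 + \sqrt{18 - 14}\right)^{2} = \left(-33 + \sqrt{4}\right)^{2} = \left(-33 + 2\right)^{2} = \left(-31\right)^{2} = 961$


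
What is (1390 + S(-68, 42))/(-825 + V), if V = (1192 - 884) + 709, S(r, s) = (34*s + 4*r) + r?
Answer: 413/32 ≈ 12.906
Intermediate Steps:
S(r, s) = 5*r + 34*s (S(r, s) = (4*r + 34*s) + r = 5*r + 34*s)
V = 1017 (V = 308 + 709 = 1017)
(1390 + S(-68, 42))/(-825 + V) = (1390 + (5*(-68) + 34*42))/(-825 + 1017) = (1390 + (-340 + 1428))/192 = (1390 + 1088)*(1/192) = 2478*(1/192) = 413/32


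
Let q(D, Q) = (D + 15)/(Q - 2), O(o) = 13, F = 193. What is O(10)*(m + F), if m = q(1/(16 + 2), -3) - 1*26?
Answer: 191867/90 ≈ 2131.9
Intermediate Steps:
q(D, Q) = (15 + D)/(-2 + Q)
m = -2611/90 (m = (15 + 1/(16 + 2))/(-2 - 3) - 1*26 = (15 + 1/18)/(-5) - 26 = -(15 + 1/18)/5 - 26 = -1/5*271/18 - 26 = -271/90 - 26 = -2611/90 ≈ -29.011)
O(10)*(m + F) = 13*(-2611/90 + 193) = 13*(14759/90) = 191867/90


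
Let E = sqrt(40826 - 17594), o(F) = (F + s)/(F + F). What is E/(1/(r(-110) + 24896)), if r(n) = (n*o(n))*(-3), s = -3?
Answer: 2205764*sqrt(3) ≈ 3.8205e+6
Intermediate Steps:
o(F) = (-3 + F)/(2*F) (o(F) = (F - 3)/(F + F) = (-3 + F)/((2*F)) = (-3 + F)*(1/(2*F)) = (-3 + F)/(2*F))
r(n) = 9/2 - 3*n/2 (r(n) = (n*((-3 + n)/(2*n)))*(-3) = (-3/2 + n/2)*(-3) = 9/2 - 3*n/2)
E = 88*sqrt(3) (E = sqrt(23232) = 88*sqrt(3) ≈ 152.42)
E/(1/(r(-110) + 24896)) = (88*sqrt(3))/(1/((9/2 - 3/2*(-110)) + 24896)) = (88*sqrt(3))/(1/((9/2 + 165) + 24896)) = (88*sqrt(3))/(1/(339/2 + 24896)) = (88*sqrt(3))/(1/(50131/2)) = (88*sqrt(3))/(2/50131) = (88*sqrt(3))*(50131/2) = 2205764*sqrt(3)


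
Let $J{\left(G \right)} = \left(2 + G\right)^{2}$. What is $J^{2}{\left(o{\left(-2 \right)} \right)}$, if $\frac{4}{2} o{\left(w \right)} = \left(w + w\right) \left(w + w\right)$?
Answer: $10000$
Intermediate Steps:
$o{\left(w \right)} = 2 w^{2}$ ($o{\left(w \right)} = \frac{\left(w + w\right) \left(w + w\right)}{2} = \frac{2 w 2 w}{2} = \frac{4 w^{2}}{2} = 2 w^{2}$)
$J^{2}{\left(o{\left(-2 \right)} \right)} = \left(\left(2 + 2 \left(-2\right)^{2}\right)^{2}\right)^{2} = \left(\left(2 + 2 \cdot 4\right)^{2}\right)^{2} = \left(\left(2 + 8\right)^{2}\right)^{2} = \left(10^{2}\right)^{2} = 100^{2} = 10000$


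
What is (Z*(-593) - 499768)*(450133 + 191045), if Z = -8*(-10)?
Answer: -350857731024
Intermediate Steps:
Z = 80
(Z*(-593) - 499768)*(450133 + 191045) = (80*(-593) - 499768)*(450133 + 191045) = (-47440 - 499768)*641178 = -547208*641178 = -350857731024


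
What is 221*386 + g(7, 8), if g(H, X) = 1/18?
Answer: 1535509/18 ≈ 85306.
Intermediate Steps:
g(H, X) = 1/18
221*386 + g(7, 8) = 221*386 + 1/18 = 85306 + 1/18 = 1535509/18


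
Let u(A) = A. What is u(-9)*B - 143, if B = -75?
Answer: 532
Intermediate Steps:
u(-9)*B - 143 = -9*(-75) - 143 = 675 - 143 = 532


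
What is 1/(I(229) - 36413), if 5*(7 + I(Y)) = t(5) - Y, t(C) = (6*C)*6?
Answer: -5/182149 ≈ -2.7450e-5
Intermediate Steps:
t(C) = 36*C
I(Y) = 29 - Y/5 (I(Y) = -7 + (36*5 - Y)/5 = -7 + (180 - Y)/5 = -7 + (36 - Y/5) = 29 - Y/5)
1/(I(229) - 36413) = 1/((29 - ⅕*229) - 36413) = 1/((29 - 229/5) - 36413) = 1/(-84/5 - 36413) = 1/(-182149/5) = -5/182149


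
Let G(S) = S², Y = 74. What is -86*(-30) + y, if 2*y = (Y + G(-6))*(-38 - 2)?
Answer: 380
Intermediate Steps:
y = -2200 (y = ((74 + (-6)²)*(-38 - 2))/2 = ((74 + 36)*(-40))/2 = (110*(-40))/2 = (½)*(-4400) = -2200)
-86*(-30) + y = -86*(-30) - 2200 = 2580 - 2200 = 380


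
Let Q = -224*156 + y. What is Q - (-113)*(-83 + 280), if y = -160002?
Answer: -172685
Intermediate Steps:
Q = -194946 (Q = -224*156 - 160002 = -34944 - 160002 = -194946)
Q - (-113)*(-83 + 280) = -194946 - (-113)*(-83 + 280) = -194946 - (-113)*197 = -194946 - 1*(-22261) = -194946 + 22261 = -172685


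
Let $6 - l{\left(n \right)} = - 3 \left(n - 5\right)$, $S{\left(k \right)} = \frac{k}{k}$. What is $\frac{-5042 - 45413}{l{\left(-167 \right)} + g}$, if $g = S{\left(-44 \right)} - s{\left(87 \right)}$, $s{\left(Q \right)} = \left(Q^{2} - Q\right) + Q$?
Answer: $\frac{50455}{8078} \approx 6.246$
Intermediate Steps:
$S{\left(k \right)} = 1$
$s{\left(Q \right)} = Q^{2}$
$l{\left(n \right)} = -9 + 3 n$ ($l{\left(n \right)} = 6 - - 3 \left(n - 5\right) = 6 - - 3 \left(-5 + n\right) = 6 - \left(15 - 3 n\right) = 6 + \left(-15 + 3 n\right) = -9 + 3 n$)
$g = -7568$ ($g = 1 - 87^{2} = 1 - 7569 = -7568$)
$\frac{-5042 - 45413}{l{\left(-167 \right)} + g} = \frac{-5042 - 45413}{\left(-9 + 3 \left(-167\right)\right) - 7568} = - \frac{50455}{\left(-9 - 501\right) - 7568} = - \frac{50455}{-510 - 7568} = - \frac{50455}{-8078} = \left(-50455\right) \left(- \frac{1}{8078}\right) = \frac{50455}{8078}$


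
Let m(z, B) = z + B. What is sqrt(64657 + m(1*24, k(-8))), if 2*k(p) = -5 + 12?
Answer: sqrt(258738)/2 ≈ 254.33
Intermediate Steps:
k(p) = 7/2 (k(p) = (-5 + 12)/2 = (1/2)*7 = 7/2)
m(z, B) = B + z
sqrt(64657 + m(1*24, k(-8))) = sqrt(64657 + (7/2 + 1*24)) = sqrt(64657 + (7/2 + 24)) = sqrt(64657 + 55/2) = sqrt(129369/2) = sqrt(258738)/2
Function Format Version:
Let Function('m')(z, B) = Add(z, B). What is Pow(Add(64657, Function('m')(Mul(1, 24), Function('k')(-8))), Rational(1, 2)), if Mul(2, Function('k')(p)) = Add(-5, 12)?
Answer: Mul(Rational(1, 2), Pow(258738, Rational(1, 2))) ≈ 254.33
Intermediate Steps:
Function('k')(p) = Rational(7, 2) (Function('k')(p) = Mul(Rational(1, 2), Add(-5, 12)) = Mul(Rational(1, 2), 7) = Rational(7, 2))
Function('m')(z, B) = Add(B, z)
Pow(Add(64657, Function('m')(Mul(1, 24), Function('k')(-8))), Rational(1, 2)) = Pow(Add(64657, Add(Rational(7, 2), Mul(1, 24))), Rational(1, 2)) = Pow(Add(64657, Add(Rational(7, 2), 24)), Rational(1, 2)) = Pow(Add(64657, Rational(55, 2)), Rational(1, 2)) = Pow(Rational(129369, 2), Rational(1, 2)) = Mul(Rational(1, 2), Pow(258738, Rational(1, 2)))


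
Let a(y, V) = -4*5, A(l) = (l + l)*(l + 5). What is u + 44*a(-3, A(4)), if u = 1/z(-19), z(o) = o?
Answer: -16721/19 ≈ -880.05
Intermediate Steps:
A(l) = 2*l*(5 + l) (A(l) = (2*l)*(5 + l) = 2*l*(5 + l))
a(y, V) = -20
u = -1/19 (u = 1/(-19) = -1/19 ≈ -0.052632)
u + 44*a(-3, A(4)) = -1/19 + 44*(-20) = -1/19 - 880 = -16721/19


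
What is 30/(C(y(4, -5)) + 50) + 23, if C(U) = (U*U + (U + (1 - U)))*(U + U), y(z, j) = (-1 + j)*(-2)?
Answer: 8122/353 ≈ 23.008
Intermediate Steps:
y(z, j) = 2 - 2*j
C(U) = 2*U*(1 + U²) (C(U) = (U² + 1)*(2*U) = (1 + U²)*(2*U) = 2*U*(1 + U²))
30/(C(y(4, -5)) + 50) + 23 = 30/(2*(2 - 2*(-5))*(1 + (2 - 2*(-5))²) + 50) + 23 = 30/(2*(2 + 10)*(1 + (2 + 10)²) + 50) + 23 = 30/(2*12*(1 + 12²) + 50) + 23 = 30/(2*12*(1 + 144) + 50) + 23 = 30/(2*12*145 + 50) + 23 = 30/(3480 + 50) + 23 = 30/3530 + 23 = 30*(1/3530) + 23 = 3/353 + 23 = 8122/353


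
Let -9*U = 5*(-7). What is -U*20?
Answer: -700/9 ≈ -77.778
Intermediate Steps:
U = 35/9 (U = -5*(-7)/9 = -⅑*(-35) = 35/9 ≈ 3.8889)
-U*20 = -1*35/9*20 = -35/9*20 = -700/9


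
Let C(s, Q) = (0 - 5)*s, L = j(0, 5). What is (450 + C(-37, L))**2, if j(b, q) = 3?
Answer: 403225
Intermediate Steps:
L = 3
C(s, Q) = -5*s
(450 + C(-37, L))**2 = (450 - 5*(-37))**2 = (450 + 185)**2 = 635**2 = 403225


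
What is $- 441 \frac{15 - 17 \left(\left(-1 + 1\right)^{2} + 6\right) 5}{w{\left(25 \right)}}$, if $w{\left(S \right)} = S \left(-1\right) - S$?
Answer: $- \frac{43659}{10} \approx -4365.9$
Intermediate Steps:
$w{\left(S \right)} = - 2 S$ ($w{\left(S \right)} = - S - S = - 2 S$)
$- 441 \frac{15 - 17 \left(\left(-1 + 1\right)^{2} + 6\right) 5}{w{\left(25 \right)}} = - 441 \frac{15 - 17 \left(\left(-1 + 1\right)^{2} + 6\right) 5}{\left(-2\right) 25} = - 441 \frac{15 - 17 \left(0^{2} + 6\right) 5}{-50} = - 441 \left(15 - 17 \left(0 + 6\right) 5\right) \left(- \frac{1}{50}\right) = - 441 \left(15 - 17 \cdot 6 \cdot 5\right) \left(- \frac{1}{50}\right) = - 441 \left(15 - 510\right) \left(- \frac{1}{50}\right) = - 441 \left(\left(-495\right) \left(- \frac{1}{50}\right)\right) = \left(-441\right) \frac{99}{10} = - \frac{43659}{10}$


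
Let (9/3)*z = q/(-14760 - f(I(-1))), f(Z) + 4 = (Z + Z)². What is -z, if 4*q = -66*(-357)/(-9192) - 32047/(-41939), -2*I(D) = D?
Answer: -115598449/11377744042032 ≈ -1.0160e-5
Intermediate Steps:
I(D) = -D/2
f(Z) = -4 + 4*Z² (f(Z) = -4 + (Z + Z)² = -4 + (2*Z)² = -4 + 4*Z²)
q = -115598449/257002192 (q = (-66*(-357)/(-9192) - 32047/(-41939))/4 = (23562*(-1/9192) - 32047*(-1/41939))/4 = (-3927/1532 + 32047/41939)/4 = (¼)*(-115598449/64250548) = -115598449/257002192 ≈ -0.44980)
z = 115598449/11377744042032 (z = (-115598449/(257002192*(-14760 - (-4 + 4*(-½*(-1))²))))/3 = (-115598449/(257002192*(-14760 - (-4 + 4*(½)²))))/3 = (-115598449/(257002192*(-14760 - (-4 + 4*(¼)))))/3 = (-115598449/(257002192*(-14760 - (-4 + 1))))/3 = (-115598449/(257002192*(-14760 - 1*(-3))))/3 = (-115598449/(257002192*(-14760 + 3)))/3 = (-115598449/257002192/(-14757))/3 = (-115598449/257002192*(-1/14757))/3 = (⅓)*(115598449/3792581347344) = 115598449/11377744042032 ≈ 1.0160e-5)
-z = -1*115598449/11377744042032 = -115598449/11377744042032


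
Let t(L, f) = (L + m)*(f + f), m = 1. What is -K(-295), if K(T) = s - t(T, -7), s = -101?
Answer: 4217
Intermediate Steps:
t(L, f) = 2*f*(1 + L) (t(L, f) = (L + 1)*(f + f) = (1 + L)*(2*f) = 2*f*(1 + L))
K(T) = -87 + 14*T (K(T) = -101 - 2*(-7)*(1 + T) = -101 - (-14 - 14*T) = -101 + (14 + 14*T) = -87 + 14*T)
-K(-295) = -(-87 + 14*(-295)) = -(-87 - 4130) = -1*(-4217) = 4217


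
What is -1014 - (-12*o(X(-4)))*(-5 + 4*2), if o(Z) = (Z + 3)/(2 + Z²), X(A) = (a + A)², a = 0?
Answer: -43488/43 ≈ -1011.3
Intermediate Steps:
X(A) = A² (X(A) = (0 + A)² = A²)
o(Z) = (3 + Z)/(2 + Z²)
-1014 - (-12*o(X(-4)))*(-5 + 4*2) = -1014 - (-12*(3 + (-4)²)/(2 + ((-4)²)²))*(-5 + 4*2) = -1014 - (-12*(3 + 16)/(2 + 16²))*(-5 + 8) = -1014 - (-12*19/(2 + 256))*3 = -1014 - (-12*19/258)*3 = -1014 - (-38)*3/43 = -1014 - 1*(-114/43) = -1014 + 114/43 = -43488/43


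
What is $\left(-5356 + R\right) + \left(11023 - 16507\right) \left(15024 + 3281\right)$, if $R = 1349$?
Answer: $-100388627$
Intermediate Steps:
$\left(-5356 + R\right) + \left(11023 - 16507\right) \left(15024 + 3281\right) = \left(-5356 + 1349\right) + \left(11023 - 16507\right) \left(15024 + 3281\right) = -4007 - 100384620 = -100388627$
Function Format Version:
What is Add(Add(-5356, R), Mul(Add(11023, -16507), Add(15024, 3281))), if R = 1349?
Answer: -100388627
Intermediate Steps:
Add(Add(-5356, R), Mul(Add(11023, -16507), Add(15024, 3281))) = Add(Add(-5356, 1349), Mul(Add(11023, -16507), Add(15024, 3281))) = Add(-4007, Mul(-5484, 18305)) = Add(-4007, -100384620) = -100388627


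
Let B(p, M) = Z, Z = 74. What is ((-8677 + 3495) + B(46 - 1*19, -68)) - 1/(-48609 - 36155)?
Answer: -432974511/84764 ≈ -5108.0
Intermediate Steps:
B(p, M) = 74
((-8677 + 3495) + B(46 - 1*19, -68)) - 1/(-48609 - 36155) = ((-8677 + 3495) + 74) - 1/(-48609 - 36155) = (-5182 + 74) - 1/(-84764) = -5108 - 1*(-1/84764) = -5108 + 1/84764 = -432974511/84764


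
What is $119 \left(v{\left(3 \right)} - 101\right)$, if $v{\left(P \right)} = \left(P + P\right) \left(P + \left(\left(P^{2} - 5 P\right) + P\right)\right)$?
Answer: $-12019$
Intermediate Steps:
$v{\left(P \right)} = 2 P \left(P^{2} - 3 P\right)$ ($v{\left(P \right)} = 2 P \left(P + \left(P^{2} - 4 P\right)\right) = 2 P \left(P^{2} - 3 P\right)$)
$119 \left(v{\left(3 \right)} - 101\right) = 119 \left(2 \cdot 3^{2} \left(-3 + 3\right) - 101\right) = 119 \left(2 \cdot 9 \cdot 0 - 101\right) = 119 \left(0 - 101\right) = 119 \left(-101\right) = -12019$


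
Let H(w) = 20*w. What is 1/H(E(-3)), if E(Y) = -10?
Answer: -1/200 ≈ -0.0050000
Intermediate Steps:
1/H(E(-3)) = 1/(20*(-10)) = 1/(-200) = -1/200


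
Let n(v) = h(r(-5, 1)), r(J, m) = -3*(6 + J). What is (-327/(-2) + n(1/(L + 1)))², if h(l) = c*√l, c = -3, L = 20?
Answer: 106821/4 - 981*I*√3 ≈ 26705.0 - 1699.1*I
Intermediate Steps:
r(J, m) = -18 - 3*J
h(l) = -3*√l
n(v) = -3*I*√3 (n(v) = -3*√(-18 - 3*(-5)) = -3*√(-18 + 15) = -3*I*√3)
(-327/(-2) + n(1/(L + 1)))² = (-327/(-2) - 3*I*√3)² = (-327*(-½) - 3*I*√3)² = (327/2 - 3*I*√3)²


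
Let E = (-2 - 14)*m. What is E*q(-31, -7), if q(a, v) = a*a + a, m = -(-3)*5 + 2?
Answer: -252960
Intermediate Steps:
m = 17 (m = -3*(-5) + 2 = 15 + 2 = 17)
q(a, v) = a + a**2 (q(a, v) = a**2 + a = a + a**2)
E = -272 (E = (-2 - 14)*17 = -16*17 = -272)
E*q(-31, -7) = -(-8432)*(1 - 31) = -(-8432)*(-30) = -272*930 = -252960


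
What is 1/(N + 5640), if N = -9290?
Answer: -1/3650 ≈ -0.00027397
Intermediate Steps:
1/(N + 5640) = 1/(-9290 + 5640) = 1/(-3650) = -1/3650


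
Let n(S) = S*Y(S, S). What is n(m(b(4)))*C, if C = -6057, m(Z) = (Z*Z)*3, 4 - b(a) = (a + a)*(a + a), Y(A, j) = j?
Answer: -706488480000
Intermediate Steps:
b(a) = 4 - 4*a² (b(a) = 4 - (a + a)*(a + a) = 4 - 2*a*2*a = 4 - 4*a²)
m(Z) = 3*Z² (m(Z) = Z²*3 = 3*Z²)
n(S) = S² (n(S) = S*S = S²)
n(m(b(4)))*C = (3*(4 - 4*4²)²)²*(-6057) = (3*(4 - 4*16)²)²*(-6057) = (3*(4 - 64)²)²*(-6057) = (3*(-60)²)²*(-6057) = (3*3600)²*(-6057) = 10800²*(-6057) = 116640000*(-6057) = -706488480000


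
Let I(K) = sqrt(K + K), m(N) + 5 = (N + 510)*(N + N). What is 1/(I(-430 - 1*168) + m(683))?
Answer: 1629633/2655703715885 - 2*I*sqrt(299)/2655703715885 ≈ 6.1364e-7 - 1.3022e-11*I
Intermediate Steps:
m(N) = -5 + 2*N*(510 + N) (m(N) = -5 + (N + 510)*(N + N) = -5 + (510 + N)*(2*N) = -5 + 2*N*(510 + N))
I(K) = sqrt(2)*sqrt(K) (I(K) = sqrt(2*K) = sqrt(2)*sqrt(K))
1/(I(-430 - 1*168) + m(683)) = 1/(sqrt(2)*sqrt(-430 - 1*168) + (-5 + 2*683**2 + 1020*683)) = 1/(sqrt(2)*sqrt(-430 - 168) + (-5 + 2*466489 + 696660)) = 1/(sqrt(2)*sqrt(-598) + (-5 + 932978 + 696660)) = 1/(sqrt(2)*(I*sqrt(598)) + 1629633) = 1/(2*I*sqrt(299) + 1629633) = 1/(1629633 + 2*I*sqrt(299))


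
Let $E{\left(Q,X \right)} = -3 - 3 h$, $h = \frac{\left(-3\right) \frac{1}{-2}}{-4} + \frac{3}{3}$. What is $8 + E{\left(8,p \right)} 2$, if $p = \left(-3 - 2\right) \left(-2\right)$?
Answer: $- \frac{7}{4} \approx -1.75$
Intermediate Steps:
$h = \frac{5}{8}$ ($h = \left(-3\right) \left(- \frac{1}{2}\right) \left(- \frac{1}{4}\right) + 3 \cdot \frac{1}{3} = \frac{3}{2} \left(- \frac{1}{4}\right) + 1 = - \frac{3}{8} + 1 = \frac{5}{8} \approx 0.625$)
$p = 10$ ($p = \left(-5\right) \left(-2\right) = 10$)
$E{\left(Q,X \right)} = - \frac{39}{8}$ ($E{\left(Q,X \right)} = -3 - \frac{15}{8} = - \frac{39}{8}$)
$8 + E{\left(8,p \right)} 2 = 8 - \frac{39}{4} = - \frac{7}{4}$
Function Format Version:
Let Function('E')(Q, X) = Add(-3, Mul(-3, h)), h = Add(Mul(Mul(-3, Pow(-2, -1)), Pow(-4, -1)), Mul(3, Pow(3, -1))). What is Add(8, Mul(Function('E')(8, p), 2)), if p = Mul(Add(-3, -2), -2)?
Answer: Rational(-7, 4) ≈ -1.7500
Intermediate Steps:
h = Rational(5, 8) (h = Add(Mul(Mul(-3, Rational(-1, 2)), Rational(-1, 4)), Mul(3, Rational(1, 3))) = Add(Mul(Rational(3, 2), Rational(-1, 4)), 1) = Add(Rational(-3, 8), 1) = Rational(5, 8) ≈ 0.62500)
p = 10 (p = Mul(-5, -2) = 10)
Function('E')(Q, X) = Rational(-39, 8) (Function('E')(Q, X) = Add(-3, Mul(-3, Rational(5, 8))) = Add(-3, Rational(-15, 8)) = Rational(-39, 8))
Add(8, Mul(Function('E')(8, p), 2)) = Add(8, Mul(Rational(-39, 8), 2)) = Add(8, Rational(-39, 4)) = Rational(-7, 4)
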